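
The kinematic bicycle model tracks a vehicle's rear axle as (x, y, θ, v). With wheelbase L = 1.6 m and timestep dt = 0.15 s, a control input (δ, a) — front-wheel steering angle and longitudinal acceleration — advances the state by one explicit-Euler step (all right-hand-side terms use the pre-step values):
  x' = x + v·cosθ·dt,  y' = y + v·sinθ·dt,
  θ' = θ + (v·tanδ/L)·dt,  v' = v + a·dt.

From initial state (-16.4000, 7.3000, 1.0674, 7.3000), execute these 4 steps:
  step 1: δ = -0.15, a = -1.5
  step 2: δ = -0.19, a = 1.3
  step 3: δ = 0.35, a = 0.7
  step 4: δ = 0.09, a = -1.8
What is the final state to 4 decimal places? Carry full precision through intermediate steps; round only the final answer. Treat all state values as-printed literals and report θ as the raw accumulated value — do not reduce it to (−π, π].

after step 1 (δ=-0.15, a=-1.5): (-15.871768, 8.259164, 0.963967, 7.075000)
after step 2 (δ=-0.19, a=1.3): (-15.266574, 9.130939, 0.836405, 7.270000)
after step 3 (δ=0.35, a=0.7): (-14.535791, 9.940350, 1.085194, 7.375000)
after step 4 (δ=0.09, a=-1.8): (-14.019459, 10.918711, 1.147590, 7.105000)

(-14.0195, 10.9187, 1.1476, 7.1050)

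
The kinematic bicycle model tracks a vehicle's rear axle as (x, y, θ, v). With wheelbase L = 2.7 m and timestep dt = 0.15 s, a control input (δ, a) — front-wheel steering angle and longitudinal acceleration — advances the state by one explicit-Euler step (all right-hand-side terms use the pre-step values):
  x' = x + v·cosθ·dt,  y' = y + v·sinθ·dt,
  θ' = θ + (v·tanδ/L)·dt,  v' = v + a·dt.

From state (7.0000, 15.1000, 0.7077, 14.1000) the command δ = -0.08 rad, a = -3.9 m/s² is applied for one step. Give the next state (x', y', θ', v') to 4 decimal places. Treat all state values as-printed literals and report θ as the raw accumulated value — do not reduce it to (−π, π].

x' = 7.0000 + 14.1000·cos(0.7077)·0.15 = 8.6071
y' = 15.1000 + 14.1000·sin(0.7077)·0.15 = 16.4749
θ' = 0.7077 + (14.1000/2.7)·tan(-0.08)·0.15 = 0.6449
v' = 14.1000 − 3.9000·0.15 = 13.5150

(8.6071, 16.4749, 0.6449, 13.5150)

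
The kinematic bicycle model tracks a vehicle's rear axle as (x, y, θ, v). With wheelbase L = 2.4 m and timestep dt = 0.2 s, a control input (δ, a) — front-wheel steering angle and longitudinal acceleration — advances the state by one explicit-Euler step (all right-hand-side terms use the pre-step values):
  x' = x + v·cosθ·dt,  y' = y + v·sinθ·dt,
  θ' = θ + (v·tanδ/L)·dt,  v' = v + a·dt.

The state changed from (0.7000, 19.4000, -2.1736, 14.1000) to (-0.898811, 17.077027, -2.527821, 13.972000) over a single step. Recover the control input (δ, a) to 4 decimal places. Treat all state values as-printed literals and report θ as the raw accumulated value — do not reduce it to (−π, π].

a = (v'−v)/dt = (-0.128000)/0.2 = -0.6400
Δθ = θ'−θ = -0.354221;  (v·dt/L) = 14.1000·0.2/2.4 = 1.175000
tan δ = Δθ·L/(v·dt) = -0.301465  →  δ = -0.2928

δ = -0.2928, a = -0.6400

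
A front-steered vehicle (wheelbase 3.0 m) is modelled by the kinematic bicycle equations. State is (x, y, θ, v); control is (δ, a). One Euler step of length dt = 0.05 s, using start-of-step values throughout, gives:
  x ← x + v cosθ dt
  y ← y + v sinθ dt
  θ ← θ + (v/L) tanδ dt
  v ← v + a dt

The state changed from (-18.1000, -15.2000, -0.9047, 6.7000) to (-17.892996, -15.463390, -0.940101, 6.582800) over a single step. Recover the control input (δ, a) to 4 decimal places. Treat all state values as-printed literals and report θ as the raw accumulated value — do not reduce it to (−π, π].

δ = -0.3070, a = -2.3440

a = (v'−v)/dt = (-0.117200)/0.05 = -2.3440
Δθ = θ'−θ = -0.035401;  (v·dt/L) = 6.7000·0.05/3.0 = 0.111667
tan δ = Δθ·L/(v·dt) = -0.317024  →  δ = -0.3070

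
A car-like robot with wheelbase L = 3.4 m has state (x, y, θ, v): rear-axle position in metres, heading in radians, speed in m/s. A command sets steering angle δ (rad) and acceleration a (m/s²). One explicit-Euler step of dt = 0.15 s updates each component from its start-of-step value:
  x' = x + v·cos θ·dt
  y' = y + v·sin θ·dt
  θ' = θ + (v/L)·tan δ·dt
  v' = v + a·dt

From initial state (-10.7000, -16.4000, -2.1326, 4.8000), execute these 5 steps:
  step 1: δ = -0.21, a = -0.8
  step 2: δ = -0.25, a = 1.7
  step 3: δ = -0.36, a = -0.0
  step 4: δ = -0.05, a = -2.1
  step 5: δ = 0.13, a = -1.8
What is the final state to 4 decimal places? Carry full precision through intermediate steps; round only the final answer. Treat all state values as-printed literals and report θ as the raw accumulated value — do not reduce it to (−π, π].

after step 1 (δ=-0.21, a=-0.8): (-11.083554, -17.009333, -2.177736, 4.680000)
after step 2 (δ=-0.25, a=1.7): (-11.483944, -17.585954, -2.230457, 4.935000)
after step 3 (δ=-0.36, a=-0.0): (-11.937605, -18.170900, -2.312407, 4.935000)
after step 4 (δ=-0.05, a=-2.1): (-12.437627, -18.716746, -2.323302, 4.620000)
after step 5 (δ=0.13, a=-1.8): (-12.911272, -19.222621, -2.296655, 4.350000)

(-12.9113, -19.2226, -2.2967, 4.3500)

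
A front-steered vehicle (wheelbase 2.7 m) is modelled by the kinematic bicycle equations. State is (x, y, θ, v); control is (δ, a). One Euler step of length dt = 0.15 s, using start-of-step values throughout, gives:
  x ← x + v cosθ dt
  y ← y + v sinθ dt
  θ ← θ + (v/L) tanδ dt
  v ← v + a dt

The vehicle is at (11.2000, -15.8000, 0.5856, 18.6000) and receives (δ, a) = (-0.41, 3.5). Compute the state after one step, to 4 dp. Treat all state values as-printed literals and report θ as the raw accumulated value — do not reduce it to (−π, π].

(13.5251, -14.2580, 0.1365, 19.1250)

x' = 11.2000 + 18.6000·cos(0.5856)·0.15 = 13.5251
y' = -15.8000 + 18.6000·sin(0.5856)·0.15 = -14.2580
θ' = 0.5856 + (18.6000/2.7)·tan(-0.41)·0.15 = 0.1365
v' = 18.6000 + 3.5000·0.15 = 19.1250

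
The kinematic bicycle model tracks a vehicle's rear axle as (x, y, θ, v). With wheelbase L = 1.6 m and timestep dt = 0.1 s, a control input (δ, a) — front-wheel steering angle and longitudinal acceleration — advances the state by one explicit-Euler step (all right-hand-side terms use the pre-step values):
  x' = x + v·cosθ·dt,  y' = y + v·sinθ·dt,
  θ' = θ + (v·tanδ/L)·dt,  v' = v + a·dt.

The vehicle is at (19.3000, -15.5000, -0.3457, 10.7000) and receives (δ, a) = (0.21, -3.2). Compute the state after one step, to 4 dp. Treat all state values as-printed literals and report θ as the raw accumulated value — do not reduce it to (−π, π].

x' = 19.3000 + 10.7000·cos(-0.3457)·0.1 = 20.3067
y' = -15.5000 + 10.7000·sin(-0.3457)·0.1 = -15.8626
θ' = -0.3457 + (10.7000/1.6)·tan(0.21)·0.1 = -0.2032
v' = 10.7000 − 3.2000·0.1 = 10.3800

(20.3067, -15.8626, -0.2032, 10.3800)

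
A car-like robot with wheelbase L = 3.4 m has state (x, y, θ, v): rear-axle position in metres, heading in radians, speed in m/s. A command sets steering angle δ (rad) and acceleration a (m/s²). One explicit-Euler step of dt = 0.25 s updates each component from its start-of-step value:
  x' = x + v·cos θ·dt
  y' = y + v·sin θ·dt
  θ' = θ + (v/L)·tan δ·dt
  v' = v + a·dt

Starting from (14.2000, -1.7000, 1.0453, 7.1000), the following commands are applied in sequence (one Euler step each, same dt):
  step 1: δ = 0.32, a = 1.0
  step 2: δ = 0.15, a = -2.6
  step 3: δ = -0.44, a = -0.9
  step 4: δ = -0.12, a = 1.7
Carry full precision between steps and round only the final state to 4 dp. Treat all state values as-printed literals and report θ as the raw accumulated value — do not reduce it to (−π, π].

after step 1 (δ=0.32, a=1.0): (15.090415, -0.164492, 1.218305, 7.350000)
after step 2 (δ=0.15, a=-2.6): (15.724789, 1.560030, 1.299984, 6.700000)
after step 3 (δ=-0.44, a=-0.9): (16.172874, 3.173983, 1.068056, 6.475000)
after step 4 (δ=-0.12, a=1.7): (16.952835, 4.592438, 1.010648, 6.900000)

(16.9528, 4.5924, 1.0106, 6.9000)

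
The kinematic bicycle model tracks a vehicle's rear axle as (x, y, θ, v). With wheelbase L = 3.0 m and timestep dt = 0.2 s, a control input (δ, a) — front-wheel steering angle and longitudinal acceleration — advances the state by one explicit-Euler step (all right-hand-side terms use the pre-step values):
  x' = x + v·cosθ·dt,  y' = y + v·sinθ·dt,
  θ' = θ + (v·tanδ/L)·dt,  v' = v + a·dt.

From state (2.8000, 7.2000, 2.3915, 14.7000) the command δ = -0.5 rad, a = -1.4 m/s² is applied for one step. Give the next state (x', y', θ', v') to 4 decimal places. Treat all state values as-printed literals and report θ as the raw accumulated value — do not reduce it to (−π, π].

(0.6490, 9.2042, 1.8561, 14.4200)

x' = 2.8000 + 14.7000·cos(2.3915)·0.2 = 0.6490
y' = 7.2000 + 14.7000·sin(2.3915)·0.2 = 9.2042
θ' = 2.3915 + (14.7000/3.0)·tan(-0.5)·0.2 = 1.8561
v' = 14.7000 − 1.4000·0.2 = 14.4200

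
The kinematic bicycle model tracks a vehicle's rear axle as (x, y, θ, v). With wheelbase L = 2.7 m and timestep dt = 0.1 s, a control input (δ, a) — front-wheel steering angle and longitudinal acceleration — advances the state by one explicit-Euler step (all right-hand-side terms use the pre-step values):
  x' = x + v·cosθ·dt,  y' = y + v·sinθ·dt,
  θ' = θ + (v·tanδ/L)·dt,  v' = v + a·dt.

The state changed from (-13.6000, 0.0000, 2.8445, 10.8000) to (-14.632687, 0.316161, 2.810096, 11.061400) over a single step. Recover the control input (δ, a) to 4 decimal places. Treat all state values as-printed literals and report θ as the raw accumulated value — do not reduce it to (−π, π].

a = (v'−v)/dt = (0.261400)/0.1 = 2.6140
Δθ = θ'−θ = -0.034404;  (v·dt/L) = 10.8000·0.1/2.7 = 0.400000
tan δ = Δθ·L/(v·dt) = -0.086010  →  δ = -0.0858

δ = -0.0858, a = 2.6140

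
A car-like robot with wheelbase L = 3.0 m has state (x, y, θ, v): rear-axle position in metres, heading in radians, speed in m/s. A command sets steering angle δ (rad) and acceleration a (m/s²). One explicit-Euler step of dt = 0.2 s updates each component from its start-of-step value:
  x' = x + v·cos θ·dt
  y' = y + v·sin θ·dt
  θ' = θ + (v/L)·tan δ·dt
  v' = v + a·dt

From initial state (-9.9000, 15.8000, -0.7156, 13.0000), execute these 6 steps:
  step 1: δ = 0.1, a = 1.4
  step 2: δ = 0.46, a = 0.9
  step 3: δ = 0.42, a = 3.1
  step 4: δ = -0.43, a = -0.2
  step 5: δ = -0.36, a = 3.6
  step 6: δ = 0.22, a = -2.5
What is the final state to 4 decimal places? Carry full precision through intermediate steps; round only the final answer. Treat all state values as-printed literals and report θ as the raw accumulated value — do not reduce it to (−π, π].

(4.8301, 10.4026, -0.3520, 14.2600)

after step 1 (δ=0.1, a=1.4): (-7.937781, 14.094217, -0.628643, 13.280000)
after step 2 (δ=0.46, a=0.9): (-5.789539, 12.532362, -0.190006, 13.460000)
after step 3 (δ=0.42, a=3.1): (-3.145986, 12.023938, 0.210718, 14.080000)
after step 4 (δ=-0.43, a=-0.2): (-0.392274, 12.612939, -0.219774, 14.040000)
after step 5 (δ=-0.36, a=3.6): (2.348185, 12.000771, -0.572087, 14.760000)
after step 6 (δ=0.22, a=-2.5): (4.830147, 10.402594, -0.352045, 14.260000)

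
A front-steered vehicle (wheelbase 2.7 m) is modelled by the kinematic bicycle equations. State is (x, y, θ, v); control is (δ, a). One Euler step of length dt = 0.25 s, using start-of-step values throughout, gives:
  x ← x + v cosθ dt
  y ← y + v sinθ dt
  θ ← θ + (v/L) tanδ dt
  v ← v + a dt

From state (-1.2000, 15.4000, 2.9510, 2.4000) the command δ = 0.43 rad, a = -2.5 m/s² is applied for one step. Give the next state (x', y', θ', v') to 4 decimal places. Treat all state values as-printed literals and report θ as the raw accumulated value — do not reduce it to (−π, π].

(-1.7891, 15.5137, 3.0529, 1.7750)

x' = -1.2000 + 2.4000·cos(2.9510)·0.25 = -1.7891
y' = 15.4000 + 2.4000·sin(2.9510)·0.25 = 15.5137
θ' = 2.9510 + (2.4000/2.7)·tan(0.43)·0.25 = 3.0529
v' = 2.4000 − 2.5000·0.25 = 1.7750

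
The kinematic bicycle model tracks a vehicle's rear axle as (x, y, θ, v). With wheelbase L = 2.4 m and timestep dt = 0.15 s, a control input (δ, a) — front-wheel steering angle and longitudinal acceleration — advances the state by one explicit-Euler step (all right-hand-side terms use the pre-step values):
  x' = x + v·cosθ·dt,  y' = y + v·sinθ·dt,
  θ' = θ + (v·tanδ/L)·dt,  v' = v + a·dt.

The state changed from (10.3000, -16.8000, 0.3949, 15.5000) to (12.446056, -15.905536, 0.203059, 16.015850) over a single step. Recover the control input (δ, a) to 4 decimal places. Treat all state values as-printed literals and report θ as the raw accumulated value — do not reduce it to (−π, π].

a = (v'−v)/dt = (0.515850)/0.15 = 3.4390
Δθ = θ'−θ = -0.191841;  (v·dt/L) = 15.5000·0.15/2.4 = 0.968750
tan δ = Δθ·L/(v·dt) = -0.198029  →  δ = -0.1955

δ = -0.1955, a = 3.4390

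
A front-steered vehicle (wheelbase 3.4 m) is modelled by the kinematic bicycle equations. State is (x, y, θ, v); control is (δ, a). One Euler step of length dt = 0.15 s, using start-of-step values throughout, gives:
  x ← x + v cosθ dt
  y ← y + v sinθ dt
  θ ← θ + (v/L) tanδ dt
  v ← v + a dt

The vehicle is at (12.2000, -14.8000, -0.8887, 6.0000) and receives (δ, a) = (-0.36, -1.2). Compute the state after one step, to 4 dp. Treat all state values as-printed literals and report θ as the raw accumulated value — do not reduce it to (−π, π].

x' = 12.2000 + 6.0000·cos(-0.8887)·0.15 = 12.7674
y' = -14.8000 + 6.0000·sin(-0.8887)·0.15 = -15.4986
θ' = -0.8887 + (6.0000/3.4)·tan(-0.36)·0.15 = -0.9883
v' = 6.0000 − 1.2000·0.15 = 5.8200

(12.7674, -15.4986, -0.9883, 5.8200)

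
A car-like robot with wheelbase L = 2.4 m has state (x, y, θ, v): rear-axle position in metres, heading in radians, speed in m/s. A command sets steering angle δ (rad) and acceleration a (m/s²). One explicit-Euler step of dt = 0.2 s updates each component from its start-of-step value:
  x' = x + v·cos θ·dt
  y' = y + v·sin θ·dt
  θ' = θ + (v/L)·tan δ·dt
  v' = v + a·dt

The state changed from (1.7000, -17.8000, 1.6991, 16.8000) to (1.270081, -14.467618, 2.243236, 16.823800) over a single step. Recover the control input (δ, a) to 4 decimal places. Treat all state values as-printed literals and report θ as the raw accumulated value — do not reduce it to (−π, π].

δ = 0.3707, a = 0.1190

a = (v'−v)/dt = (0.023800)/0.2 = 0.1190
Δθ = θ'−θ = 0.544136;  (v·dt/L) = 16.8000·0.2/2.4 = 1.400000
tan δ = Δθ·L/(v·dt) = 0.388669  →  δ = 0.3707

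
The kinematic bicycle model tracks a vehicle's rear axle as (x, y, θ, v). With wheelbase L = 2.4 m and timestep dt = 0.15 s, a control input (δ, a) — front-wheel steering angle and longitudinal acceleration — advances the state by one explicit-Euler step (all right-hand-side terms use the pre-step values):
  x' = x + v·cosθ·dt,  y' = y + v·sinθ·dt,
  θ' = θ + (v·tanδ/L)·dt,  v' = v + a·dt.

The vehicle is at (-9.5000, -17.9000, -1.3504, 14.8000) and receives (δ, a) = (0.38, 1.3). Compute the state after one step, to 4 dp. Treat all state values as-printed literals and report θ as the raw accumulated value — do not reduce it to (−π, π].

x' = -9.5000 + 14.8000·cos(-1.3504)·0.15 = -9.0147
y' = -17.9000 + 14.8000·sin(-1.3504)·0.15 = -20.0663
θ' = -1.3504 + (14.8000/2.4)·tan(0.38)·0.15 = -0.9809
v' = 14.8000 + 1.3000·0.15 = 14.9950

(-9.0147, -20.0663, -0.9809, 14.9950)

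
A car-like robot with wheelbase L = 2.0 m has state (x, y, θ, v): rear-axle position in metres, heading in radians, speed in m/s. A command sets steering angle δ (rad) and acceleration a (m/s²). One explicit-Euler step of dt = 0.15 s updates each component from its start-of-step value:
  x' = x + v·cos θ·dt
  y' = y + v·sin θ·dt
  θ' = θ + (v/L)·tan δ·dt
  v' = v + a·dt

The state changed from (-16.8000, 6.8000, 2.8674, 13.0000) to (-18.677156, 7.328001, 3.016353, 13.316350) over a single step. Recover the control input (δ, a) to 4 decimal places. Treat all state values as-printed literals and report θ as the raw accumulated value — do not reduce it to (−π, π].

δ = 0.1516, a = 2.1090

a = (v'−v)/dt = (0.316350)/0.15 = 2.1090
Δθ = θ'−θ = 0.148953;  (v·dt/L) = 13.0000·0.15/2.0 = 0.975000
tan δ = Δθ·L/(v·dt) = 0.152772  →  δ = 0.1516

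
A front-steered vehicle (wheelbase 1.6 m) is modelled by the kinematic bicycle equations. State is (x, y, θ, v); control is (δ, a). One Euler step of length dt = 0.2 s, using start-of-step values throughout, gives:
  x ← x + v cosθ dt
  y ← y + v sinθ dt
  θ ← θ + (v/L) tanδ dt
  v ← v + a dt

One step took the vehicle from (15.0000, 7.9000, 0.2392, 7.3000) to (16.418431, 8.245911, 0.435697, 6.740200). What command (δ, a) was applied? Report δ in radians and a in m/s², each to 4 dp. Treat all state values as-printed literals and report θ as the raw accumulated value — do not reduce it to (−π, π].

a = (v'−v)/dt = (-0.559800)/0.2 = -2.7990
Δθ = θ'−θ = 0.196497;  (v·dt/L) = 7.3000·0.2/1.6 = 0.912500
tan δ = Δθ·L/(v·dt) = 0.215339  →  δ = 0.2121

δ = 0.2121, a = -2.7990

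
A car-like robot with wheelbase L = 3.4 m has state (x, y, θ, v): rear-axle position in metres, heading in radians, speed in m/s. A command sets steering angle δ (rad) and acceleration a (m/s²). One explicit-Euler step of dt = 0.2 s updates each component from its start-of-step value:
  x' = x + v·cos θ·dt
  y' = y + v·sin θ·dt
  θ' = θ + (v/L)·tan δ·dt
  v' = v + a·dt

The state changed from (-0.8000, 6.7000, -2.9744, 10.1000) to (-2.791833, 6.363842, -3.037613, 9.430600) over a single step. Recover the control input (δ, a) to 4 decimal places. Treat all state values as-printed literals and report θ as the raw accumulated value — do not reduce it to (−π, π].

a = (v'−v)/dt = (-0.669400)/0.2 = -3.3470
Δθ = θ'−θ = -0.063213;  (v·dt/L) = 10.1000·0.2/3.4 = 0.594118
tan δ = Δθ·L/(v·dt) = -0.106398  →  δ = -0.1060

δ = -0.1060, a = -3.3470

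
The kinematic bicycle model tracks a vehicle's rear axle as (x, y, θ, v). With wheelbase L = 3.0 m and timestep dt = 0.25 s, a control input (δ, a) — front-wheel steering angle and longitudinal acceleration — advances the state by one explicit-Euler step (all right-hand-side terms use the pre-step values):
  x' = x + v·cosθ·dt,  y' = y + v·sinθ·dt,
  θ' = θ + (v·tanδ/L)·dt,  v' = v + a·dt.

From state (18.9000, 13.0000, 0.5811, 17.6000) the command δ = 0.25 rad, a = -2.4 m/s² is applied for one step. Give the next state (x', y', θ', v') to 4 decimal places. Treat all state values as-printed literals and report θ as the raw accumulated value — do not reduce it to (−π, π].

(22.5778, 15.4154, 0.9556, 17.0000)

x' = 18.9000 + 17.6000·cos(0.5811)·0.25 = 22.5778
y' = 13.0000 + 17.6000·sin(0.5811)·0.25 = 15.4154
θ' = 0.5811 + (17.6000/3.0)·tan(0.25)·0.25 = 0.9556
v' = 17.6000 − 2.4000·0.25 = 17.0000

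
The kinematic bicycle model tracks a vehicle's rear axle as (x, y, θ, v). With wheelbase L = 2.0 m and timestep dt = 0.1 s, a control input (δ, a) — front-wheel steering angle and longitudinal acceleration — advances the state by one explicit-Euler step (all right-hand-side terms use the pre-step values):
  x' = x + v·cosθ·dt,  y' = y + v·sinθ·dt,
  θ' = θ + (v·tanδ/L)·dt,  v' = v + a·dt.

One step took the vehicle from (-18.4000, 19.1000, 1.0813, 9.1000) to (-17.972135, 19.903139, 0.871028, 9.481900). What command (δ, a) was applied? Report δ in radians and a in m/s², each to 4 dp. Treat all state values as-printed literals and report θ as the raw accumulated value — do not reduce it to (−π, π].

a = (v'−v)/dt = (0.381900)/0.1 = 3.8190
Δθ = θ'−θ = -0.210272;  (v·dt/L) = 9.1000·0.1/2.0 = 0.455000
tan δ = Δθ·L/(v·dt) = -0.462136  →  δ = -0.4329

δ = -0.4329, a = 3.8190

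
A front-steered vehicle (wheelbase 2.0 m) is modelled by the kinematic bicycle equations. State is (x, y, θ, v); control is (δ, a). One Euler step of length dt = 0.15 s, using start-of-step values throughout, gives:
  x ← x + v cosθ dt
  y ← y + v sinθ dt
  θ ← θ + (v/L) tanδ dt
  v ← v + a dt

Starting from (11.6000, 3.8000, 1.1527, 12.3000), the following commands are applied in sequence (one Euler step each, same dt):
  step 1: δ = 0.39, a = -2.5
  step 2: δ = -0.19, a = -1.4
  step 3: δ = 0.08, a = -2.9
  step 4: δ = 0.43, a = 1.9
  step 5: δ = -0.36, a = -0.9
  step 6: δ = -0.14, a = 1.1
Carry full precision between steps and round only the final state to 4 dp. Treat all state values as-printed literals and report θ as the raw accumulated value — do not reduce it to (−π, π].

after step 1 (δ=0.39, a=-2.5): (12.349110, 5.486078, 1.531898, 11.925000)
after step 2 (δ=-0.19, a=-1.4): (12.418671, 7.273475, 1.359892, 11.715000)
after step 3 (δ=0.08, a=-2.9): (12.786541, 8.991788, 1.430332, 11.280000)
after step 4 (δ=0.43, a=1.9): (13.023425, 10.667124, 1.818326, 11.565000)
after step 5 (δ=-0.36, a=-0.9): (12.598395, 12.349000, 1.491843, 11.430000)
after step 6 (δ=-0.14, a=1.1): (12.733619, 14.058159, 1.371038, 11.595000)

(12.7336, 14.0582, 1.3710, 11.5950)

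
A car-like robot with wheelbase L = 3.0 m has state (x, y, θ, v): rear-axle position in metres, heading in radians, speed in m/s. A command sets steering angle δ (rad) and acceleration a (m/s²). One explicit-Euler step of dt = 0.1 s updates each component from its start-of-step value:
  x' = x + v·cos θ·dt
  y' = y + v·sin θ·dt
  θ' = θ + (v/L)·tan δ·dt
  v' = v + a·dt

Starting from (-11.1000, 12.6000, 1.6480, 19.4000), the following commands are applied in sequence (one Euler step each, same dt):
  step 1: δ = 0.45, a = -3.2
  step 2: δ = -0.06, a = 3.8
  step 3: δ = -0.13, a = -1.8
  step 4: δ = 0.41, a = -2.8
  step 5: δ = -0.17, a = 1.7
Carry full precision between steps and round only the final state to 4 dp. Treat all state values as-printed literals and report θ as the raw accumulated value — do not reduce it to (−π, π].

after step 1 (δ=0.45, a=-3.2): (-11.249626, 14.534221, 1.960376, 19.080000)
after step 2 (δ=-0.06, a=3.8): (-11.974283, 16.299253, 1.922170, 19.460000)
after step 3 (δ=-0.13, a=-1.8): (-12.644073, 18.126354, 1.837365, 19.280000)
after step 4 (δ=0.41, a=-2.8): (-13.151951, 19.986258, 2.116688, 19.000000)
after step 5 (δ=-0.17, a=1.7): (-14.138394, 21.610121, 2.007972, 19.170000)

(-14.1384, 21.6101, 2.0080, 19.1700)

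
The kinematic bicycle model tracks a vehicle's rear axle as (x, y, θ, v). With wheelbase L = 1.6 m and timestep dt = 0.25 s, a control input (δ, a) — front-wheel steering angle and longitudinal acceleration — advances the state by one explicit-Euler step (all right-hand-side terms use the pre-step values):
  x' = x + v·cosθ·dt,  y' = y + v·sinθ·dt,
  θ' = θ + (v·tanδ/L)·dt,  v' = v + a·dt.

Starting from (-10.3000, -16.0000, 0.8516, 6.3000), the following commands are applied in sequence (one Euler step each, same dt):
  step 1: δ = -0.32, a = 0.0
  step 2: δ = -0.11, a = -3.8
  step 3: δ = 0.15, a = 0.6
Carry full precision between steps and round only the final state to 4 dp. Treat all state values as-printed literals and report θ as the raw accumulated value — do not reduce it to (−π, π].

after step 1 (δ=-0.32, a=0.0): (-9.262421, -14.815072, 0.525389, 6.300000)
after step 2 (δ=-0.11, a=-3.8): (-7.899843, -14.025132, 0.416668, 5.350000)
after step 3 (δ=0.15, a=0.6): (-6.676776, -13.483824, 0.543008, 5.500000)

(-6.6768, -13.4838, 0.5430, 5.5000)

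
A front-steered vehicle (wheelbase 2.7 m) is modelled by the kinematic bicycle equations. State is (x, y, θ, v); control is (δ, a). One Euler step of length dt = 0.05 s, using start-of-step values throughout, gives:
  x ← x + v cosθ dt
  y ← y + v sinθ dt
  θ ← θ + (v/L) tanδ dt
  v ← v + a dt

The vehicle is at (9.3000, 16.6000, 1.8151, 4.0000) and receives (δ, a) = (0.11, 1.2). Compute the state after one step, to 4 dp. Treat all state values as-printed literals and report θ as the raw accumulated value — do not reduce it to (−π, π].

x' = 9.3000 + 4.0000·cos(1.8151)·0.05 = 9.2516
y' = 16.6000 + 4.0000·sin(1.8151)·0.05 = 16.7941
θ' = 1.8151 + (4.0000/2.7)·tan(0.11)·0.05 = 1.8233
v' = 4.0000 + 1.2000·0.05 = 4.0600

(9.2516, 16.7941, 1.8233, 4.0600)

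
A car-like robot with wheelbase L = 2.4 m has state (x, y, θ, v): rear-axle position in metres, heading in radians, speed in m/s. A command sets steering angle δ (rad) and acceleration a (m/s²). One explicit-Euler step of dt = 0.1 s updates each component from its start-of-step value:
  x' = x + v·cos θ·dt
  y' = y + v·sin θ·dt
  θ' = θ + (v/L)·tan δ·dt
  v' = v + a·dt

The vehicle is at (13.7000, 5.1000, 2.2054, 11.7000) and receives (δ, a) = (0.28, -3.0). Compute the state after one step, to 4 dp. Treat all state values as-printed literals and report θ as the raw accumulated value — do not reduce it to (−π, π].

(13.0064, 6.0422, 2.3456, 11.4000)

x' = 13.7000 + 11.7000·cos(2.2054)·0.1 = 13.0064
y' = 5.1000 + 11.7000·sin(2.2054)·0.1 = 6.0422
θ' = 2.2054 + (11.7000/2.4)·tan(0.28)·0.1 = 2.3456
v' = 11.7000 − 3.0000·0.1 = 11.4000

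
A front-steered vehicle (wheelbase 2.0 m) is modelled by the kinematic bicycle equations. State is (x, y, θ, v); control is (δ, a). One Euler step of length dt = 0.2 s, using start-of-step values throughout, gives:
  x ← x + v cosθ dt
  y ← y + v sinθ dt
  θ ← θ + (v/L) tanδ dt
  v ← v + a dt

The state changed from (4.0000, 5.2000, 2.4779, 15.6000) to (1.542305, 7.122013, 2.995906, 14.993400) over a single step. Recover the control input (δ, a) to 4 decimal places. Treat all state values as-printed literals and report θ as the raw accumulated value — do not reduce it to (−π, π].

a = (v'−v)/dt = (-0.606600)/0.2 = -3.0330
Δθ = θ'−θ = 0.518006;  (v·dt/L) = 15.6000·0.2/2.0 = 1.560000
tan δ = Δθ·L/(v·dt) = 0.332055  →  δ = 0.3206

δ = 0.3206, a = -3.0330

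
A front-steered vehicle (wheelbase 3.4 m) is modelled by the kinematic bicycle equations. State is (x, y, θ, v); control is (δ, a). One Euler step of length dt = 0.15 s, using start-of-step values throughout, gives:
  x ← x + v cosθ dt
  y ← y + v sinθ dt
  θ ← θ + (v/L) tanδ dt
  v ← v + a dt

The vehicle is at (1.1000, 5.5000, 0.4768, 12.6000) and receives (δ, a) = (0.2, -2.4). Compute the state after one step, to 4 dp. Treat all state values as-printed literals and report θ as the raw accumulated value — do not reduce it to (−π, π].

(2.7792, 6.3674, 0.5895, 12.2400)

x' = 1.1000 + 12.6000·cos(0.4768)·0.15 = 2.7792
y' = 5.5000 + 12.6000·sin(0.4768)·0.15 = 6.3674
θ' = 0.4768 + (12.6000/3.4)·tan(0.2)·0.15 = 0.5895
v' = 12.6000 − 2.4000·0.15 = 12.2400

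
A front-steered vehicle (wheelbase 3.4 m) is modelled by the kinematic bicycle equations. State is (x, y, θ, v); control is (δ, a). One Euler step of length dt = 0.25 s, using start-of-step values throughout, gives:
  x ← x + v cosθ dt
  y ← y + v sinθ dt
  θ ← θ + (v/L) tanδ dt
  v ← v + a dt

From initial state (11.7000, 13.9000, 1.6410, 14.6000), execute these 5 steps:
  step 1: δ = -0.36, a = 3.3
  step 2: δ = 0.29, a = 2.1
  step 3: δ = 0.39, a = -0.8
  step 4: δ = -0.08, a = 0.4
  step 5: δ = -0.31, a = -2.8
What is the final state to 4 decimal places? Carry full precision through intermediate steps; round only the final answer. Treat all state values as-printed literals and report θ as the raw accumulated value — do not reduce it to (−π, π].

(9.3274, 32.3113, 1.5913, 15.1500)

after step 1 (δ=-0.36, a=3.3): (11.443967, 17.541009, 1.236920, 15.425000)
after step 2 (δ=0.29, a=2.1): (12.707688, 21.184314, 1.575378, 15.950000)
after step 3 (δ=0.39, a=-0.8): (12.689421, 25.171772, 2.057460, 15.750000)
after step 4 (δ=-0.08, a=0.4): (10.847931, 28.652120, 1.964615, 15.850000)
after step 5 (δ=-0.31, a=-2.8): (9.327449, 32.311293, 1.591292, 15.150000)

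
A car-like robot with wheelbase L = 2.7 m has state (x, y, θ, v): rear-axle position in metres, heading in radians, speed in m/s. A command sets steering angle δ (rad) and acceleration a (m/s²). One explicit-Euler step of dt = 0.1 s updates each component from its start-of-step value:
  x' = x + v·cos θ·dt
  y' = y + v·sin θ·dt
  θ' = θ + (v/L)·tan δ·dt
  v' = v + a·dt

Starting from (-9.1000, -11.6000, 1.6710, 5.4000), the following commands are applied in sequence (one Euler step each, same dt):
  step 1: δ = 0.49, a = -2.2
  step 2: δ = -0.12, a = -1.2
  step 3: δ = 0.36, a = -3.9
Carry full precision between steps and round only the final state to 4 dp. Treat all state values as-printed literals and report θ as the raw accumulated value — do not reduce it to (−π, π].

after step 1 (δ=0.49, a=-2.2): (-9.154019, -11.062709, 1.777678, 5.180000)
after step 2 (δ=-0.12, a=-1.2): (-9.260421, -10.555754, 1.754544, 5.060000)
after step 3 (δ=0.36, a=-3.9): (-9.352875, -10.058273, 1.825085, 4.670000)

(-9.3529, -10.0583, 1.8251, 4.6700)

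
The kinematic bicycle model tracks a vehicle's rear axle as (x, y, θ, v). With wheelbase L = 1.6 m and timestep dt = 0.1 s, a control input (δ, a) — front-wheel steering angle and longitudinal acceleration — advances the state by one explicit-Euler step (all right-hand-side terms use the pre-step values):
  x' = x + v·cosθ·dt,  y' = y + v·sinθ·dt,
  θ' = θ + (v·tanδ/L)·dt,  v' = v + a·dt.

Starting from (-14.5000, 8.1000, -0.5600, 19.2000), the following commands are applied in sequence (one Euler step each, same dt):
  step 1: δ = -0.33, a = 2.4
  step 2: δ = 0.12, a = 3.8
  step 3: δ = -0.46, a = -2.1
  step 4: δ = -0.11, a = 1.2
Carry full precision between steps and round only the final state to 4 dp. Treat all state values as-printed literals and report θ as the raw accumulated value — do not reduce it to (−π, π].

(-10.1713, 2.0764, -1.5736, 19.7300)

after step 1 (δ=-0.33, a=2.4): (-12.873270, 7.080122, -0.971030, 19.440000)
after step 2 (δ=0.12, a=3.8): (-11.775980, 5.475414, -0.824526, 19.820000)
after step 3 (δ=-0.46, a=-2.1): (-10.430390, 4.020178, -1.438263, 19.610000)
after step 4 (δ=-0.11, a=1.2): (-10.171253, 2.076375, -1.573628, 19.730000)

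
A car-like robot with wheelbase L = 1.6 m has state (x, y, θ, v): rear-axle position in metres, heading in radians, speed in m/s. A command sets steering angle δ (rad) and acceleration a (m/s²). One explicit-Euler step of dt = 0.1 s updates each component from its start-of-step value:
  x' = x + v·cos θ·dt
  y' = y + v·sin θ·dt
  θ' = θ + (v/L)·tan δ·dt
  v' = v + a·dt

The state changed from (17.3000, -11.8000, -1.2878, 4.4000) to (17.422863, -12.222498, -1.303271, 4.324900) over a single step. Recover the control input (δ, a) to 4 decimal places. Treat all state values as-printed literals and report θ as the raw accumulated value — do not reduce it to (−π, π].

a = (v'−v)/dt = (-0.075100)/0.1 = -0.7510
Δθ = θ'−θ = -0.015471;  (v·dt/L) = 4.4000·0.1/1.6 = 0.275000
tan δ = Δθ·L/(v·dt) = -0.056258  →  δ = -0.0562

δ = -0.0562, a = -0.7510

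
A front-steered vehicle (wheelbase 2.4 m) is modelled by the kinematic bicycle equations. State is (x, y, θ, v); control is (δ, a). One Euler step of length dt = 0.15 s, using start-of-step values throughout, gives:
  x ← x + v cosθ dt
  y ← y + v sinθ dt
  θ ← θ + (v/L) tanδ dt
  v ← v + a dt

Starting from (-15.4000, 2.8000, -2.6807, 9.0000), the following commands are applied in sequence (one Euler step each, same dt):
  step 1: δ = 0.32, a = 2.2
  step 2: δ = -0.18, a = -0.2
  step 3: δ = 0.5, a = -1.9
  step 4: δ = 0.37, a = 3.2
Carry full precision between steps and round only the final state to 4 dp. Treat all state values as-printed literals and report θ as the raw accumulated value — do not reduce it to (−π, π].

after step 1 (δ=0.32, a=2.2): (-16.609135, 2.199590, -2.494293, 9.330000)
after step 2 (δ=-0.18, a=-0.2): (-17.725538, 1.355644, -2.600404, 9.300000)
after step 3 (δ=0.5, a=-1.9): (-18.921189, 0.637003, -2.282866, 9.015000)
after step 4 (δ=0.37, a=3.2): (-19.804752, -0.386665, -2.064329, 9.495000)

(-19.8048, -0.3867, -2.0643, 9.4950)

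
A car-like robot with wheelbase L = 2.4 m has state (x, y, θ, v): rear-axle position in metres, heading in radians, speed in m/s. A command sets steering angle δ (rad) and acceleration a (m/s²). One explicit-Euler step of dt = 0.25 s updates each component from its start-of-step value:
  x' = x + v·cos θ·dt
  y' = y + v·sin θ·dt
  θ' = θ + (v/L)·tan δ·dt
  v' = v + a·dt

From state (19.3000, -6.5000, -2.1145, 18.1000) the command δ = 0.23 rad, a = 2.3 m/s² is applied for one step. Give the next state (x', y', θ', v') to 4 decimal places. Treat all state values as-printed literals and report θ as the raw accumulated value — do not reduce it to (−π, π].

x' = 19.3000 + 18.1000·cos(-2.1145)·0.25 = 16.9592
y' = -6.5000 + 18.1000·sin(-2.1145)·0.25 = -10.3725
θ' = -2.1145 + (18.1000/2.4)·tan(0.23)·0.25 = -1.6730
v' = 18.1000 + 2.3000·0.25 = 18.6750

(16.9592, -10.3725, -1.6730, 18.6750)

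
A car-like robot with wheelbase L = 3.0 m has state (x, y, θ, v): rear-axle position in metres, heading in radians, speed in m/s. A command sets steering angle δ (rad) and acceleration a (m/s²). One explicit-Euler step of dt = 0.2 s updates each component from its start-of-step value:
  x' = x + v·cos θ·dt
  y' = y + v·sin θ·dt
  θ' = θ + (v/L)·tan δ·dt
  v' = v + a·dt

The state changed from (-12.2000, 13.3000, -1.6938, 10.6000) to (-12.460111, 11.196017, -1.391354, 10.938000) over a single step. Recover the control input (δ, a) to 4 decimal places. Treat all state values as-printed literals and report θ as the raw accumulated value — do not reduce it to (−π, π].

δ = 0.4044, a = 1.6900

a = (v'−v)/dt = (0.338000)/0.2 = 1.6900
Δθ = θ'−θ = 0.302446;  (v·dt/L) = 10.6000·0.2/3.0 = 0.706667
tan δ = Δθ·L/(v·dt) = 0.427990  →  δ = 0.4044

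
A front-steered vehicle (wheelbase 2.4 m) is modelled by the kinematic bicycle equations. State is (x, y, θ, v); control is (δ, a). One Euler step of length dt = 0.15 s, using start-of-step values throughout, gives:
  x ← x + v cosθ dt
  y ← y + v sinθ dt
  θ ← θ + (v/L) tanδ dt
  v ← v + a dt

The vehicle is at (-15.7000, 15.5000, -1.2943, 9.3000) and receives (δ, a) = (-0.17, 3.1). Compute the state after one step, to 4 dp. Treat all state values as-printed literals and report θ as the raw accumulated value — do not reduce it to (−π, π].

x' = -15.7000 + 9.3000·cos(-1.2943)·0.15 = -15.3192
y' = 15.5000 + 9.3000·sin(-1.2943)·0.15 = 14.1580
θ' = -1.2943 + (9.3000/2.4)·tan(-0.17)·0.15 = -1.3941
v' = 9.3000 + 3.1000·0.15 = 9.7650

(-15.3192, 14.1580, -1.3941, 9.7650)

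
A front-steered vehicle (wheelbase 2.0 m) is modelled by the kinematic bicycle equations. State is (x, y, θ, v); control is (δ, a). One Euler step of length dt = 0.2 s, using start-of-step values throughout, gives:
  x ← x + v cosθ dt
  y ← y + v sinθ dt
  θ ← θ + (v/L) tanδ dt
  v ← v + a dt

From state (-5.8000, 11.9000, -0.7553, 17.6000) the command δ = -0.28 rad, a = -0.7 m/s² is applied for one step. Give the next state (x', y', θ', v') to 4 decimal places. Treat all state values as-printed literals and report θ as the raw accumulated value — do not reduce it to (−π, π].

(-3.2372, 9.4870, -1.2614, 17.4600)

x' = -5.8000 + 17.6000·cos(-0.7553)·0.2 = -3.2372
y' = 11.9000 + 17.6000·sin(-0.7553)·0.2 = 9.4870
θ' = -0.7553 + (17.6000/2.0)·tan(-0.28)·0.2 = -1.2614
v' = 17.6000 − 0.7000·0.2 = 17.4600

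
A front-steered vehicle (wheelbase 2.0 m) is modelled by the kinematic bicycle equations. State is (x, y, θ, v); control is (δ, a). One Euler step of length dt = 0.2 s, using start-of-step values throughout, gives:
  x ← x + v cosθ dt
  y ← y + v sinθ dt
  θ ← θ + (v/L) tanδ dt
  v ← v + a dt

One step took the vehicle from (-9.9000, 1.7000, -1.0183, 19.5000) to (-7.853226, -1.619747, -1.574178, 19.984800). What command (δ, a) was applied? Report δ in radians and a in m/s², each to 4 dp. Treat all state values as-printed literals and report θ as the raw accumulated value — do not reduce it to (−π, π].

a = (v'−v)/dt = (0.484800)/0.2 = 2.4240
Δθ = θ'−θ = -0.555878;  (v·dt/L) = 19.5000·0.2/2.0 = 1.950000
tan δ = Δθ·L/(v·dt) = -0.285066  →  δ = -0.2777

δ = -0.2777, a = 2.4240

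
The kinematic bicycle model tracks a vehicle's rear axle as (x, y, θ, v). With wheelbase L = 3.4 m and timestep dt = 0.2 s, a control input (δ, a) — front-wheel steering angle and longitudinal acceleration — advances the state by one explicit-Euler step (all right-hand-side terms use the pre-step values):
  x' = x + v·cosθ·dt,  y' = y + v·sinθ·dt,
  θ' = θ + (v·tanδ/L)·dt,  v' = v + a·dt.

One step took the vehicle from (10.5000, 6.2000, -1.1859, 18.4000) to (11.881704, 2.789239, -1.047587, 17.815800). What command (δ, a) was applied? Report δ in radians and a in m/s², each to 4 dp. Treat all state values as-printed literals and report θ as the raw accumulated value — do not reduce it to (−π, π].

δ = 0.1271, a = -2.9210

a = (v'−v)/dt = (-0.584200)/0.2 = -2.9210
Δθ = θ'−θ = 0.138313;  (v·dt/L) = 18.4000·0.2/3.4 = 1.082353
tan δ = Δθ·L/(v·dt) = 0.127789  →  δ = 0.1271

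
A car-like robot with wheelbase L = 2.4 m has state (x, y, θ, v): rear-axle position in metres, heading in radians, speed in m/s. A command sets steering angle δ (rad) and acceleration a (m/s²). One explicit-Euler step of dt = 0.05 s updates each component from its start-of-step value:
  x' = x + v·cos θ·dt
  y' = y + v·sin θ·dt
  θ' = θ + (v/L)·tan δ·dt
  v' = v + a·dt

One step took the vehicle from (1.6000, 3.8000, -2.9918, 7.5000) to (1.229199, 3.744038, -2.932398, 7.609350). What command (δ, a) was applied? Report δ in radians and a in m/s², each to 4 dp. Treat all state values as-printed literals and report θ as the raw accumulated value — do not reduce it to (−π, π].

δ = 0.3633, a = 2.1870

a = (v'−v)/dt = (0.109350)/0.05 = 2.1870
Δθ = θ'−θ = 0.059402;  (v·dt/L) = 7.5000·0.05/2.4 = 0.156250
tan δ = Δθ·L/(v·dt) = 0.380173  →  δ = 0.3633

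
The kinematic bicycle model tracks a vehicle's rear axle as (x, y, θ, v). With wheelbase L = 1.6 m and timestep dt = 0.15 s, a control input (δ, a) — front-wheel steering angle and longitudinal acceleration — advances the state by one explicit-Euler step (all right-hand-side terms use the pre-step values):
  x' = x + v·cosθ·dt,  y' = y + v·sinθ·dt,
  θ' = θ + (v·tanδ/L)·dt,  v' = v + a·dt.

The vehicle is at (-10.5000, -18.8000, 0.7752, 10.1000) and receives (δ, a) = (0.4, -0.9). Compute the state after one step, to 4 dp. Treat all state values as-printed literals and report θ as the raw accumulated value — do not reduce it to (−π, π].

x' = -10.5000 + 10.1000·cos(0.7752)·0.15 = -9.4179
y' = -18.8000 + 10.1000·sin(0.7752)·0.15 = -17.7397
θ' = 0.7752 + (10.1000/1.6)·tan(0.4)·0.15 = 1.1755
v' = 10.1000 − 0.9000·0.15 = 9.9650

(-9.4179, -17.7397, 1.1755, 9.9650)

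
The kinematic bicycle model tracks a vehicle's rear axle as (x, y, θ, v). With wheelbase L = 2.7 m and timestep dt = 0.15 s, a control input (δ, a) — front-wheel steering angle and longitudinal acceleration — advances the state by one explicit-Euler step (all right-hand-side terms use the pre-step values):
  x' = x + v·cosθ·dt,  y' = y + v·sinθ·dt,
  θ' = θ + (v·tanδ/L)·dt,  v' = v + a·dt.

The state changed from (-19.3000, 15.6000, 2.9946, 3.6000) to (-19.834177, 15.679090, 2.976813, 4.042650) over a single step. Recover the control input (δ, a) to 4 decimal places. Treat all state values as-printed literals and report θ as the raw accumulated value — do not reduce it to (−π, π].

a = (v'−v)/dt = (0.442650)/0.15 = 2.9510
Δθ = θ'−θ = -0.017787;  (v·dt/L) = 3.6000·0.15/2.7 = 0.200000
tan δ = Δθ·L/(v·dt) = -0.088935  →  δ = -0.0887

δ = -0.0887, a = 2.9510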